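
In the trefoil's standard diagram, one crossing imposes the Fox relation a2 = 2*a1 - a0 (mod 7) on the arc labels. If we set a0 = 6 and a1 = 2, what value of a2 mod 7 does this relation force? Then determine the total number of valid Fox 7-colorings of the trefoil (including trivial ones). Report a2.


Step 1: Apply the given crossing relation 2*a1 - a0 - a2 = 0 (mod 7).
  a2 = 2*a1 - a0 mod 7
  a2 = 2*2 - 6 mod 7
  a2 = 4 - 6 mod 7
  a2 = -2 mod 7 = 5
Step 2: The trefoil has determinant 3.
  Number of Fox p-colorings (p prime) is p^2 if p = 3, else p.
  Since 7 does not divide 3, only trivial (constant) colorings exist.
  (So the trial a0 = 6, a1 = 2 with a0 != a1 does NOT extend to a valid coloring of the whole trefoil: the other two crossing relations require 3*(a1 - a0) = 0 (mod 7), which fails.)
  Total colorings = 7
Step 3: a2 = 5, total Fox 7-colorings = 7

5


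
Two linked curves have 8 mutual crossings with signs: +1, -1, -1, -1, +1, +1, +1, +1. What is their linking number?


Step 1: Count positive crossings: 5
Step 2: Count negative crossings: 3
Step 3: Sum of signs = 5 - 3 = 2
Step 4: Linking number = sum/2 = 2/2 = 1

1


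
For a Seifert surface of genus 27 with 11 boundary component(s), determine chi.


chi = 2 - 2g - b
= 2 - 2*27 - 11
= 2 - 54 - 11 = -63

-63


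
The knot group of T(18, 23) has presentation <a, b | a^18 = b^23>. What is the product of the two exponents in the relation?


The relation is a^18 = b^23.
Product of exponents = 18 * 23
= 414

414


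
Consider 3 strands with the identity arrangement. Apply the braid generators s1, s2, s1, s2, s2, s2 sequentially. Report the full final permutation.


Starting with identity [1, 2, 3].
Apply generators in sequence:
  After s1: [2, 1, 3]
  After s2: [2, 3, 1]
  After s1: [3, 2, 1]
  After s2: [3, 1, 2]
  After s2: [3, 2, 1]
  After s2: [3, 1, 2]
Final permutation: [3, 1, 2]

[3, 1, 2]


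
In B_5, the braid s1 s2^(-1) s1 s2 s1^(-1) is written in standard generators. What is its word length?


The word length counts the number of generators (including inverses).
Listing each generator: s1, s2^(-1), s1, s2, s1^(-1)
There are 5 generators in this braid word.

5


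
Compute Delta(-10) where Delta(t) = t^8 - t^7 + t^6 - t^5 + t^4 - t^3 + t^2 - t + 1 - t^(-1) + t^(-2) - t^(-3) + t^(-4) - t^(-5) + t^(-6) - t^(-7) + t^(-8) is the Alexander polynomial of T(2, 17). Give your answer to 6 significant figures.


Substituting t = -10 into Delta(t) = t^8 - t^7 + t^6 - t^5 + t^4 - t^3 + t^2 - t + 1 - t^(-1) + t^(-2) - t^(-3) + t^(-4) - t^(-5) + t^(-6) - t^(-7) + t^(-8):
Term values: (100000000) + (10000000) + (1000000) + (100000) + (10000) + (1000) + (100) + (10) + (1) + (0.1) + (0.01) + (0.001) + (0.0001) + (1e-05) + (1e-06) + (1e-07) + (1e-08)
Sum = 111111111.1
Rounded to 6 significant figures: 1.11111e+08

1.11111e+08


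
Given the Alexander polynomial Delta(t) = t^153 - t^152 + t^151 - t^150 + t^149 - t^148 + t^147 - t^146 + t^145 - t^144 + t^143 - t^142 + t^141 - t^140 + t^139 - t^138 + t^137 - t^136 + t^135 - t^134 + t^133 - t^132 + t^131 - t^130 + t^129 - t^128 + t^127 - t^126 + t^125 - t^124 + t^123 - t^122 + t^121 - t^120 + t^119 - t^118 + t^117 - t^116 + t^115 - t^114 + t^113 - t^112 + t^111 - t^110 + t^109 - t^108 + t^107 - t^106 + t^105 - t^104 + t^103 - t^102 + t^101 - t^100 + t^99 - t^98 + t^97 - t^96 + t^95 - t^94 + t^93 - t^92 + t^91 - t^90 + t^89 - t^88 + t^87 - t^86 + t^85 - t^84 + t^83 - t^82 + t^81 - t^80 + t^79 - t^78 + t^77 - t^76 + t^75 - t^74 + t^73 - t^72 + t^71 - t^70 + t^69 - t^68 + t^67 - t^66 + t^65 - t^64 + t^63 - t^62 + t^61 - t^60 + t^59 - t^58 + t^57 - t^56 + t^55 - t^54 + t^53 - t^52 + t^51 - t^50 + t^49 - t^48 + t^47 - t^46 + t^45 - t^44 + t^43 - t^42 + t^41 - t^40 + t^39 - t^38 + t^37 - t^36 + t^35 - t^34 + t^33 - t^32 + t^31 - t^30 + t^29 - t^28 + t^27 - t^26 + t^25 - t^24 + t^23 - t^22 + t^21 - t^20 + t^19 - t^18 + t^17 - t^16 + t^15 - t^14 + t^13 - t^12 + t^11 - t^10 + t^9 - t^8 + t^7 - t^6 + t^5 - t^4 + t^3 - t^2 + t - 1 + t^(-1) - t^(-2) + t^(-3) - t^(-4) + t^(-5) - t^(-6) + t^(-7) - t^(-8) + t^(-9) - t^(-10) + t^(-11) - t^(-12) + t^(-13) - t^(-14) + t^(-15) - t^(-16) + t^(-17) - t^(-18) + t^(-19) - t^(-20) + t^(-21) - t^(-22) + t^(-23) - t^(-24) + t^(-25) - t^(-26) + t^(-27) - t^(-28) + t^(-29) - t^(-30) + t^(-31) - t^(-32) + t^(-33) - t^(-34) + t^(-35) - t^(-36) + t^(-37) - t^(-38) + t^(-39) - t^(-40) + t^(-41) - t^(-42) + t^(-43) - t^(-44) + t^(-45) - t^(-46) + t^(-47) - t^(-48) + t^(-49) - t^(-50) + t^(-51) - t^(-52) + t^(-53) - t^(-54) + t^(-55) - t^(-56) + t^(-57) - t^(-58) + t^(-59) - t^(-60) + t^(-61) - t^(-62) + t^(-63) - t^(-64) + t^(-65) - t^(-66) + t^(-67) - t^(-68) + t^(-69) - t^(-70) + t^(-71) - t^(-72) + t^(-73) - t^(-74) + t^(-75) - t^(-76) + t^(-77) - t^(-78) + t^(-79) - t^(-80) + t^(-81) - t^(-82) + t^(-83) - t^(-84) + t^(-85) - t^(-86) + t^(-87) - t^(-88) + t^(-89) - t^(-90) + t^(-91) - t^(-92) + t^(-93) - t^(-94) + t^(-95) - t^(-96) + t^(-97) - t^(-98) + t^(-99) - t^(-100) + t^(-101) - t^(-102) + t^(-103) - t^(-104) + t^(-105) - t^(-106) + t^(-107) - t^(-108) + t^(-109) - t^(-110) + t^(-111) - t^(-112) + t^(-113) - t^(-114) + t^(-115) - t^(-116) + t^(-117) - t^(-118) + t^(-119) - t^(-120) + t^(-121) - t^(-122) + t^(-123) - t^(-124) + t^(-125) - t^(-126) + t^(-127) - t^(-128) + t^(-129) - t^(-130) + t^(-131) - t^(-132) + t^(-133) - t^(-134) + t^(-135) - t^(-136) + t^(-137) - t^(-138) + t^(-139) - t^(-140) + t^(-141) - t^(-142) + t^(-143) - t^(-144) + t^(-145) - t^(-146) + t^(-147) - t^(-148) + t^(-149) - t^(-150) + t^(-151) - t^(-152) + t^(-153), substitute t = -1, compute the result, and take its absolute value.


Step 1: The polynomial has 307 terms with alternating signs, exponents from 153 down to -153.
Step 2: Substitute t = -1. The i-th term has coefficient (-1)^i and exponent (m-i),
  so its value is (-1)^i * (-1)^(m-i) = (-1)^m = -1 for every i.
Step 3: All 307 terms equal -1, so Delta(-1) = 307 * (-1) = -307
Step 4: |Delta(-1)| = 307

307


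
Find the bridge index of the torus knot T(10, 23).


The bridge number of T(p,q) is min(p,q).
min(10, 23) = 10

10


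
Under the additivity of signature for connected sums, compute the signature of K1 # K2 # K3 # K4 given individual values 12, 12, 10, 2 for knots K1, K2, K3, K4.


The signature is additive under connected sum.
signature(K1 # K2 # K3 # K4) = (12) + (12) + (10) + (2)
= 36

36


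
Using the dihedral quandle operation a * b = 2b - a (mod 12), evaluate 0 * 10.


0 * 10 = 2*10 - 0 mod 12
= 20 - 0 mod 12
= 20 mod 12 = 8

8


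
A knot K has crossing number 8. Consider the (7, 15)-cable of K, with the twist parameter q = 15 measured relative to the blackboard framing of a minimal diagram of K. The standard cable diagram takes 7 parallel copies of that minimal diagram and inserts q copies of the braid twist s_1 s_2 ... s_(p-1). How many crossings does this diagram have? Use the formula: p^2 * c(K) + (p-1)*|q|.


Step 1: Each of the c(K) crossings of the companion diagram becomes p*p = p^2 crossings among the p parallel strands, and each of the |q| twists s_1 s_2 ... s_(p-1) adds (p-1) crossings.
  Crossings = p^2 * c(K) + (p-1)*|q|
Step 2: = 7^2 * 8 + (7-1)*15
Step 3: = 49*8 + 6*15
Step 4: = 392 + 90 = 482

482


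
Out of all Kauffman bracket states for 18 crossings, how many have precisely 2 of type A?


We choose which 2 of 18 crossings get A-smoothings.
C(18, 2) = 18! / (2! * 16!)
= 153

153


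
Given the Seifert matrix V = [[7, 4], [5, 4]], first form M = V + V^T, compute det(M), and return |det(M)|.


Step 1: Form V + V^T where V = [[7, 4], [5, 4]]
  V^T = [[7, 5], [4, 4]]
  V + V^T = [[14, 9], [9, 8]]
Step 2: det(V + V^T) = 14*8 - 9*9
  = 112 - 81 = 31
Step 3: Knot determinant = |det(V + V^T)| = |31| = 31

31


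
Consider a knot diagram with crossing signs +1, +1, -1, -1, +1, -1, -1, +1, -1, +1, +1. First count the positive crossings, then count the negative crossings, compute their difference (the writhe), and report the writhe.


Step 1: Count positive crossings (+1).
Positive crossings: 6
Step 2: Count negative crossings (-1).
Negative crossings: 5
Step 3: Writhe = (positive) - (negative)
w = 6 - 5 = 1
Step 4: |w| = 1, and w is positive

1


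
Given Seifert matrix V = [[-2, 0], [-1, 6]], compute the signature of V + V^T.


Step 1: V + V^T = [[-4, -1], [-1, 12]]
Step 2: trace = 8, det = -49
Step 3: Discriminant = 8^2 - 4*(-49) = 260
Step 4: Eigenvalues: 12.0623, -4.06226
Step 5: Signature = (# positive eigenvalues) - (# negative eigenvalues) = 0

0


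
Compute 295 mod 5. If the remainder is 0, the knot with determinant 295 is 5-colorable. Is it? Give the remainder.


Step 1: A knot is p-colorable if and only if p divides its determinant.
Step 2: Compute 295 mod 5.
295 = 59 * 5 + 0
Step 3: 295 mod 5 = 0
Step 4: The knot is 5-colorable: yes

0


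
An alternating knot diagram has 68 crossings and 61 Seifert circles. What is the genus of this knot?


For alternating knots, g = (c - s + 1)/2.
= (68 - 61 + 1)/2
= 8/2 = 4

4


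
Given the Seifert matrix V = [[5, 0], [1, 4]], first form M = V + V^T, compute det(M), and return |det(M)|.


Step 1: Form V + V^T where V = [[5, 0], [1, 4]]
  V^T = [[5, 1], [0, 4]]
  V + V^T = [[10, 1], [1, 8]]
Step 2: det(V + V^T) = 10*8 - 1*1
  = 80 - 1 = 79
Step 3: Knot determinant = |det(V + V^T)| = |79| = 79

79


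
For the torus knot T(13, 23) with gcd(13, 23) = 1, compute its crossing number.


For a torus knot T(p, q) with gcd(p,q)=1,
the crossing number is min(p*(q-1), q*(p-1)).
p*(q-1) = 13*22 = 286
q*(p-1) = 23*12 = 276
min(286, 276) = 276

276


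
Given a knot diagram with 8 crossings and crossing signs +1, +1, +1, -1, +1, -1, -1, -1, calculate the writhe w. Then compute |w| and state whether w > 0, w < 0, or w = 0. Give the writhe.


Step 1: Count positive crossings (+1).
Positive crossings: 4
Step 2: Count negative crossings (-1).
Negative crossings: 4
Step 3: Writhe = (positive) - (negative)
w = 4 - 4 = 0
Step 4: |w| = 0, and w is zero

0


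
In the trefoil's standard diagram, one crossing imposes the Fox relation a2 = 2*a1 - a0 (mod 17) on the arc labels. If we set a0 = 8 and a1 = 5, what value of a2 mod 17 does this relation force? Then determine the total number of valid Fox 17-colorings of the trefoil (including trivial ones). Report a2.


Step 1: Apply the given crossing relation 2*a1 - a0 - a2 = 0 (mod 17).
  a2 = 2*a1 - a0 mod 17
  a2 = 2*5 - 8 mod 17
  a2 = 10 - 8 mod 17
  a2 = 2 mod 17 = 2
Step 2: The trefoil has determinant 3.
  Number of Fox p-colorings (p prime) is p^2 if p = 3, else p.
  Since 17 does not divide 3, only trivial (constant) colorings exist.
  (So the trial a0 = 8, a1 = 5 with a0 != a1 does NOT extend to a valid coloring of the whole trefoil: the other two crossing relations require 3*(a1 - a0) = 0 (mod 17), which fails.)
  Total colorings = 17
Step 3: a2 = 2, total Fox 17-colorings = 17

2


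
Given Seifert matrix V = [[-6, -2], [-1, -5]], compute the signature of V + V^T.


Step 1: V + V^T = [[-12, -3], [-3, -10]]
Step 2: trace = -22, det = 111
Step 3: Discriminant = (-22)^2 - 4*111 = 40
Step 4: Eigenvalues: -7.83772, -14.1623
Step 5: Signature = (# positive eigenvalues) - (# negative eigenvalues) = -2

-2


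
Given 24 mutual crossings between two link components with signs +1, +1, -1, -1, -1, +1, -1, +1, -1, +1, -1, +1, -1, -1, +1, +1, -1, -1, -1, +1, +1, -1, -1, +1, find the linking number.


Step 1: Count positive crossings: 11
Step 2: Count negative crossings: 13
Step 3: Sum of signs = 11 - 13 = -2
Step 4: Linking number = sum/2 = -2/2 = -1

-1


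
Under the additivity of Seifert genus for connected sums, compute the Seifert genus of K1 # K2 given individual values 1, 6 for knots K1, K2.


The Seifert genus is additive under connected sum.
Seifert genus(K1 # K2) = (1) + (6)
= 7

7


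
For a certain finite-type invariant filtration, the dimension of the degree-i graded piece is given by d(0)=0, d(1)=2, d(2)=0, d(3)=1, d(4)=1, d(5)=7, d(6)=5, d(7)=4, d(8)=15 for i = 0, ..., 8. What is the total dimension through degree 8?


Total dimension = d(0) + d(1) + ... + d(8)
= 0 + 2 + 0 + 1 + 1 + 7 + 5 + 4 + 15
= 35

35


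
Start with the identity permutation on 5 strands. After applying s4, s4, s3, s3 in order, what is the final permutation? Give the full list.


Starting with identity [1, 2, 3, 4, 5].
Apply generators in sequence:
  After s4: [1, 2, 3, 5, 4]
  After s4: [1, 2, 3, 4, 5]
  After s3: [1, 2, 4, 3, 5]
  After s3: [1, 2, 3, 4, 5]
Final permutation: [1, 2, 3, 4, 5]

[1, 2, 3, 4, 5]


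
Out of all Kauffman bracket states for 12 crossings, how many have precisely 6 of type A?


We choose which 6 of 12 crossings get A-smoothings.
C(12, 6) = 12! / (6! * 6!)
= 924

924


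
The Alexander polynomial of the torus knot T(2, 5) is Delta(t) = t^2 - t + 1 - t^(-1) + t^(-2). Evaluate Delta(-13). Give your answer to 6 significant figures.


Substituting t = -13 into Delta(t) = t^2 - t + 1 - t^(-1) + t^(-2):
Term values: (169) + (13) + (1) + (0.0769231) + (0.00591716)
Sum = 183.0828402
Rounded to 6 significant figures: 183.083

183.083


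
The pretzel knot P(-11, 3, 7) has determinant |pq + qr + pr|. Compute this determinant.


Step 1: Compute pq + qr + pr.
pq = (-11)*3 = -33
qr = 3*7 = 21
pr = (-11)*7 = -77
pq + qr + pr = -33 + 21 + (-77) = -89
Step 2: Take absolute value.
det(P(-11,3,7)) = |-89| = 89

89


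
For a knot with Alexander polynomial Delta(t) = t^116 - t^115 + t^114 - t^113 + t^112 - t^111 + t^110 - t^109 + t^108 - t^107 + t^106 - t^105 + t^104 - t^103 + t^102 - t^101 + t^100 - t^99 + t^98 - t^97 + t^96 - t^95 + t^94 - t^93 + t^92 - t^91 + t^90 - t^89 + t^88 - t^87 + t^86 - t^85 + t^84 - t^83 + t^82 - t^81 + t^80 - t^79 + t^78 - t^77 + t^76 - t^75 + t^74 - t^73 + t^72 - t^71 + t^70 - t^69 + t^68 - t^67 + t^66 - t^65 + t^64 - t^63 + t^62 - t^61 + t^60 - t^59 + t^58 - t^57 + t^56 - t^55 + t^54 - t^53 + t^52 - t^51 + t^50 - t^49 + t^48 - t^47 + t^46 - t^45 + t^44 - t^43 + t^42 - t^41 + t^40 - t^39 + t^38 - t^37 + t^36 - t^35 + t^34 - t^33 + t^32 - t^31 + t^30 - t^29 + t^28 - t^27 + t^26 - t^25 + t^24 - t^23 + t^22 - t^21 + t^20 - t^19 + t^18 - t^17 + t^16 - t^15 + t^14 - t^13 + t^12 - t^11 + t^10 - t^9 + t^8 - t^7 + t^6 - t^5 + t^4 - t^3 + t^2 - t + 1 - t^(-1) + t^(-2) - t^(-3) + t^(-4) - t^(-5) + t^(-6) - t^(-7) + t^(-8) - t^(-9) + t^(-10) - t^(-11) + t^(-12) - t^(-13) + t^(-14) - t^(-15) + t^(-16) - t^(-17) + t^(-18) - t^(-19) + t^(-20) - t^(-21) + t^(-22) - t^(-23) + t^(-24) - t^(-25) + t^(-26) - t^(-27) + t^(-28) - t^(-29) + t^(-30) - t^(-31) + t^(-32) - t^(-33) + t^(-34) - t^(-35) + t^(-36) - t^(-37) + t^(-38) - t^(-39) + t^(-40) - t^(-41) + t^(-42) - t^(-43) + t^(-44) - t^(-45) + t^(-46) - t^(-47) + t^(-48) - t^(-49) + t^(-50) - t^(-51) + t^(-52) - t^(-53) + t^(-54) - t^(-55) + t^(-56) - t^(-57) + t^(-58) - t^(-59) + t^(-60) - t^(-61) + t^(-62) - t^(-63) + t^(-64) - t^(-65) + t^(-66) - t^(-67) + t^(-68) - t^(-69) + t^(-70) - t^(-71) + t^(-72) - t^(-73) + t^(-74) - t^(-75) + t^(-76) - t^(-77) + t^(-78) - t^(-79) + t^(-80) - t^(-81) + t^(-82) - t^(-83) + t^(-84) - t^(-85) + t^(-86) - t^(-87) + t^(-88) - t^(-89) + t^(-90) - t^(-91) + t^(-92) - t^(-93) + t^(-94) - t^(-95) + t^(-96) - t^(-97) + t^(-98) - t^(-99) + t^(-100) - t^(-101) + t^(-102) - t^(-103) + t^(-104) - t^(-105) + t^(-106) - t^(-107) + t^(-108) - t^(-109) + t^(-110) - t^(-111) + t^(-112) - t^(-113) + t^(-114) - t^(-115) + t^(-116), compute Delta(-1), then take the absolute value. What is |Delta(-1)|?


Step 1: The polynomial has 233 terms with alternating signs, exponents from 116 down to -116.
Step 2: Substitute t = -1. The i-th term has coefficient (-1)^i and exponent (m-i),
  so its value is (-1)^i * (-1)^(m-i) = (-1)^m = 1 for every i.
Step 3: All 233 terms equal 1, so Delta(-1) = 233 * (1) = 233
Step 4: |Delta(-1)| = 233

233


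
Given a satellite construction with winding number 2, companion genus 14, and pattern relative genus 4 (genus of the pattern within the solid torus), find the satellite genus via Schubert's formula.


Schubert: g(satellite) = g_rel(pattern) + |winding| * g(companion),
where g_rel(pattern) is the genus of the pattern relative to the solid torus.
= 4 + 2 * 14
= 4 + 28 = 32

32


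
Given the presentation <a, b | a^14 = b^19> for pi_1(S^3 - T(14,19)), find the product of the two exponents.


The relation is a^14 = b^19.
Product of exponents = 14 * 19
= 266

266


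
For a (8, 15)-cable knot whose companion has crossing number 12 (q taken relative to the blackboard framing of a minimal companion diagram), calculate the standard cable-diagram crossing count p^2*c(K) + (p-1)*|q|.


Step 1: Each of the c(K) crossings of the companion diagram becomes p*p = p^2 crossings among the p parallel strands, and each of the |q| twists s_1 s_2 ... s_(p-1) adds (p-1) crossings.
  Crossings = p^2 * c(K) + (p-1)*|q|
Step 2: = 8^2 * 12 + (8-1)*15
Step 3: = 64*12 + 7*15
Step 4: = 768 + 105 = 873

873


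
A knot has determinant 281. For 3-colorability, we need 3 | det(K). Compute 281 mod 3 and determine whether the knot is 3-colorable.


Step 1: A knot is p-colorable if and only if p divides its determinant.
Step 2: Compute 281 mod 3.
281 = 93 * 3 + 2
Step 3: 281 mod 3 = 2
Step 4: The knot is 3-colorable: no

2


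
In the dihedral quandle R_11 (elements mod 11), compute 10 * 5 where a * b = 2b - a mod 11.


10 * 5 = 2*5 - 10 mod 11
= 10 - 10 mod 11
= 0 mod 11 = 0

0


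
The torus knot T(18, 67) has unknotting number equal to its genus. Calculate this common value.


For a torus knot T(p,q), both the unknotting number and genus equal (p-1)(q-1)/2.
= (18-1)(67-1)/2
= 17*66/2
= 1122/2 = 561

561


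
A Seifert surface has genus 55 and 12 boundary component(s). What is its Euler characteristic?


chi = 2 - 2g - b
= 2 - 2*55 - 12
= 2 - 110 - 12 = -120

-120


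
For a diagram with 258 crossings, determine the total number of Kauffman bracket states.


Each crossing contributes 2 choices (A-smoothing or B-smoothing).
Total states = 2^258 = 463168356949264781694283940034751631413079938662562256157830336031652518559744

463168356949264781694283940034751631413079938662562256157830336031652518559744


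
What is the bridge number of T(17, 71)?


The bridge number of T(p,q) is min(p,q).
min(17, 71) = 17

17


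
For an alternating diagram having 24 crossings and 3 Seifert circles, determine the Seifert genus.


For alternating knots, g = (c - s + 1)/2.
= (24 - 3 + 1)/2
= 22/2 = 11

11


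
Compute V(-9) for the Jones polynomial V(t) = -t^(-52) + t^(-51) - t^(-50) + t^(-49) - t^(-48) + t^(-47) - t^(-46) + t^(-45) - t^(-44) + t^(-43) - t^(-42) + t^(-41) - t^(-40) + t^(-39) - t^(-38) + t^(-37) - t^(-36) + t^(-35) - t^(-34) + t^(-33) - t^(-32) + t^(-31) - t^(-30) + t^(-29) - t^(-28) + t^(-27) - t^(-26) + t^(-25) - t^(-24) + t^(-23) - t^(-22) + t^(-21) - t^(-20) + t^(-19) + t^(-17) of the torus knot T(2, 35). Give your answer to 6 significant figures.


Substituting t = -9 into V(t) = -t^(-52) + t^(-51) - t^(-50) + t^(-49) - t^(-48) + t^(-47) - t^(-46) + t^(-45) - t^(-44) + t^(-43) - t^(-42) + t^(-41) - t^(-40) + t^(-39) - t^(-38) + t^(-37) - t^(-36) + t^(-35) - t^(-34) + t^(-33) - t^(-32) + t^(-31) - t^(-30) + t^(-29) - t^(-28) + t^(-27) - t^(-26) + t^(-25) - t^(-24) + t^(-23) - t^(-22) + t^(-21) - t^(-20) + t^(-19) + t^(-17):
  (-)t^(-52) = -2.39546e-50
  (+)t^(-51) = -2.15592e-49
  (-)t^(-50) = -1.94033e-48
  (+)t^(-49) = -1.74629e-47
  (-)t^(-48) = -1.57166e-46
  (+)t^(-47) = -1.4145e-45
  (-)t^(-46) = -1.27305e-44
  (+)t^(-45) = -1.14574e-43
  (-)t^(-44) = -1.03117e-42
  (+)t^(-43) = -9.28052e-42
  (-)t^(-42) = -8.35246e-41
  (+)t^(-41) = -7.51722e-40
  (-)t^(-40) = -6.7655e-39
  (+)t^(-39) = -6.08895e-38
  (-)t^(-38) = -5.48005e-37
  (+)t^(-37) = -4.93205e-36
  (-)t^(-36) = -4.43884e-35
  (+)t^(-35) = -3.99496e-34
  (-)t^(-34) = -3.59546e-33
  (+)t^(-33) = -3.23592e-32
  (-)t^(-32) = -2.91232e-31
  (+)t^(-31) = -2.62109e-30
  (-)t^(-30) = -2.35898e-29
  (+)t^(-29) = -2.12308e-28
  (-)t^(-28) = -1.91078e-27
  (+)t^(-27) = -1.7197e-26
  (-)t^(-26) = -1.54773e-25
  (+)t^(-25) = -1.39296e-24
  (-)t^(-24) = -1.25366e-23
  (+)t^(-23) = -1.12829e-22
  (-)t^(-22) = -1.01546e-21
  (+)t^(-21) = -9.13918e-21
  (-)t^(-20) = -8.22526e-20
  (+)t^(-19) = -7.40274e-19
  (+)t^(-17) = -5.99622e-17
Sum = (-2.39546e-50) + (-2.15592e-49) + (-1.94033e-48) + (-1.74629e-47) + (-1.57166e-46) + (-1.4145e-45) + (-1.27305e-44) + (-1.14574e-43) + (-1.03117e-42) + (-9.28052e-42) + (-8.35246e-41) + (-7.51722e-40) + (-6.7655e-39) + (-6.08895e-38) + (-5.48005e-37) + (-4.93205e-36) + (-4.43884e-35) + (-3.99496e-34) + (-3.59546e-33) + (-3.23592e-32) + (-2.91232e-31) + (-2.62109e-30) + (-2.35898e-29) + (-2.12308e-28) + (-1.91078e-27) + (-1.7197e-26) + (-1.54773e-25) + (-1.39296e-24) + (-1.25366e-23) + (-1.12829e-22) + (-1.01546e-21) + (-9.13918e-21) + (-8.22526e-20) + (-7.40274e-19) + (-5.99622e-17)
= -6.079497766e-17
Rounded to 6 significant figures: -6.0795e-17

-6.0795e-17


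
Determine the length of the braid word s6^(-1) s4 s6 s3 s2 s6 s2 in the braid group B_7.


The word length counts the number of generators (including inverses).
Listing each generator: s6^(-1), s4, s6, s3, s2, s6, s2
There are 7 generators in this braid word.

7


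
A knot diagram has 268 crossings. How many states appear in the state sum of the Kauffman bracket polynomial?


Each crossing contributes 2 choices (A-smoothing or B-smoothing).
Total states = 2^268 = 474284397516047136454946754595585670566993857190463750305618264096412179005177856

474284397516047136454946754595585670566993857190463750305618264096412179005177856


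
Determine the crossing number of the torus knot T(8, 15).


For a torus knot T(p, q) with gcd(p,q)=1,
the crossing number is min(p*(q-1), q*(p-1)).
p*(q-1) = 8*14 = 112
q*(p-1) = 15*7 = 105
min(112, 105) = 105

105


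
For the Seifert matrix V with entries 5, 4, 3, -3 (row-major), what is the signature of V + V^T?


Step 1: V + V^T = [[10, 7], [7, -6]]
Step 2: trace = 4, det = -109
Step 3: Discriminant = 4^2 - 4*(-109) = 452
Step 4: Eigenvalues: 12.6301, -8.63015
Step 5: Signature = (# positive eigenvalues) - (# negative eigenvalues) = 0

0


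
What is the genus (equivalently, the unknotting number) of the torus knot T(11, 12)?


For a torus knot T(p,q), both the unknotting number and genus equal (p-1)(q-1)/2.
= (11-1)(12-1)/2
= 10*11/2
= 110/2 = 55

55


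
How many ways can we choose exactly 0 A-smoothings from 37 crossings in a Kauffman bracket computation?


We choose which 0 of 37 crossings get A-smoothings.
C(37, 0) = 37! / (0! * 37!)
= 1

1


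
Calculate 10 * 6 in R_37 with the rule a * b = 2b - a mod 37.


10 * 6 = 2*6 - 10 mod 37
= 12 - 10 mod 37
= 2 mod 37 = 2

2


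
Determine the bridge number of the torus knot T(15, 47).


The bridge number of T(p,q) is min(p,q).
min(15, 47) = 15

15


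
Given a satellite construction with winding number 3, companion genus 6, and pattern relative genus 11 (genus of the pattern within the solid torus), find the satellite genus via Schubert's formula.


Schubert: g(satellite) = g_rel(pattern) + |winding| * g(companion),
where g_rel(pattern) is the genus of the pattern relative to the solid torus.
= 11 + 3 * 6
= 11 + 18 = 29

29


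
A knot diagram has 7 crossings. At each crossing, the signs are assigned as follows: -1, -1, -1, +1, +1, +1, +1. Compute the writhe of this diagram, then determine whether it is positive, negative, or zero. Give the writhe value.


Step 1: Count positive crossings (+1).
Positive crossings: 4
Step 2: Count negative crossings (-1).
Negative crossings: 3
Step 3: Writhe = (positive) - (negative)
w = 4 - 3 = 1
Step 4: |w| = 1, and w is positive

1


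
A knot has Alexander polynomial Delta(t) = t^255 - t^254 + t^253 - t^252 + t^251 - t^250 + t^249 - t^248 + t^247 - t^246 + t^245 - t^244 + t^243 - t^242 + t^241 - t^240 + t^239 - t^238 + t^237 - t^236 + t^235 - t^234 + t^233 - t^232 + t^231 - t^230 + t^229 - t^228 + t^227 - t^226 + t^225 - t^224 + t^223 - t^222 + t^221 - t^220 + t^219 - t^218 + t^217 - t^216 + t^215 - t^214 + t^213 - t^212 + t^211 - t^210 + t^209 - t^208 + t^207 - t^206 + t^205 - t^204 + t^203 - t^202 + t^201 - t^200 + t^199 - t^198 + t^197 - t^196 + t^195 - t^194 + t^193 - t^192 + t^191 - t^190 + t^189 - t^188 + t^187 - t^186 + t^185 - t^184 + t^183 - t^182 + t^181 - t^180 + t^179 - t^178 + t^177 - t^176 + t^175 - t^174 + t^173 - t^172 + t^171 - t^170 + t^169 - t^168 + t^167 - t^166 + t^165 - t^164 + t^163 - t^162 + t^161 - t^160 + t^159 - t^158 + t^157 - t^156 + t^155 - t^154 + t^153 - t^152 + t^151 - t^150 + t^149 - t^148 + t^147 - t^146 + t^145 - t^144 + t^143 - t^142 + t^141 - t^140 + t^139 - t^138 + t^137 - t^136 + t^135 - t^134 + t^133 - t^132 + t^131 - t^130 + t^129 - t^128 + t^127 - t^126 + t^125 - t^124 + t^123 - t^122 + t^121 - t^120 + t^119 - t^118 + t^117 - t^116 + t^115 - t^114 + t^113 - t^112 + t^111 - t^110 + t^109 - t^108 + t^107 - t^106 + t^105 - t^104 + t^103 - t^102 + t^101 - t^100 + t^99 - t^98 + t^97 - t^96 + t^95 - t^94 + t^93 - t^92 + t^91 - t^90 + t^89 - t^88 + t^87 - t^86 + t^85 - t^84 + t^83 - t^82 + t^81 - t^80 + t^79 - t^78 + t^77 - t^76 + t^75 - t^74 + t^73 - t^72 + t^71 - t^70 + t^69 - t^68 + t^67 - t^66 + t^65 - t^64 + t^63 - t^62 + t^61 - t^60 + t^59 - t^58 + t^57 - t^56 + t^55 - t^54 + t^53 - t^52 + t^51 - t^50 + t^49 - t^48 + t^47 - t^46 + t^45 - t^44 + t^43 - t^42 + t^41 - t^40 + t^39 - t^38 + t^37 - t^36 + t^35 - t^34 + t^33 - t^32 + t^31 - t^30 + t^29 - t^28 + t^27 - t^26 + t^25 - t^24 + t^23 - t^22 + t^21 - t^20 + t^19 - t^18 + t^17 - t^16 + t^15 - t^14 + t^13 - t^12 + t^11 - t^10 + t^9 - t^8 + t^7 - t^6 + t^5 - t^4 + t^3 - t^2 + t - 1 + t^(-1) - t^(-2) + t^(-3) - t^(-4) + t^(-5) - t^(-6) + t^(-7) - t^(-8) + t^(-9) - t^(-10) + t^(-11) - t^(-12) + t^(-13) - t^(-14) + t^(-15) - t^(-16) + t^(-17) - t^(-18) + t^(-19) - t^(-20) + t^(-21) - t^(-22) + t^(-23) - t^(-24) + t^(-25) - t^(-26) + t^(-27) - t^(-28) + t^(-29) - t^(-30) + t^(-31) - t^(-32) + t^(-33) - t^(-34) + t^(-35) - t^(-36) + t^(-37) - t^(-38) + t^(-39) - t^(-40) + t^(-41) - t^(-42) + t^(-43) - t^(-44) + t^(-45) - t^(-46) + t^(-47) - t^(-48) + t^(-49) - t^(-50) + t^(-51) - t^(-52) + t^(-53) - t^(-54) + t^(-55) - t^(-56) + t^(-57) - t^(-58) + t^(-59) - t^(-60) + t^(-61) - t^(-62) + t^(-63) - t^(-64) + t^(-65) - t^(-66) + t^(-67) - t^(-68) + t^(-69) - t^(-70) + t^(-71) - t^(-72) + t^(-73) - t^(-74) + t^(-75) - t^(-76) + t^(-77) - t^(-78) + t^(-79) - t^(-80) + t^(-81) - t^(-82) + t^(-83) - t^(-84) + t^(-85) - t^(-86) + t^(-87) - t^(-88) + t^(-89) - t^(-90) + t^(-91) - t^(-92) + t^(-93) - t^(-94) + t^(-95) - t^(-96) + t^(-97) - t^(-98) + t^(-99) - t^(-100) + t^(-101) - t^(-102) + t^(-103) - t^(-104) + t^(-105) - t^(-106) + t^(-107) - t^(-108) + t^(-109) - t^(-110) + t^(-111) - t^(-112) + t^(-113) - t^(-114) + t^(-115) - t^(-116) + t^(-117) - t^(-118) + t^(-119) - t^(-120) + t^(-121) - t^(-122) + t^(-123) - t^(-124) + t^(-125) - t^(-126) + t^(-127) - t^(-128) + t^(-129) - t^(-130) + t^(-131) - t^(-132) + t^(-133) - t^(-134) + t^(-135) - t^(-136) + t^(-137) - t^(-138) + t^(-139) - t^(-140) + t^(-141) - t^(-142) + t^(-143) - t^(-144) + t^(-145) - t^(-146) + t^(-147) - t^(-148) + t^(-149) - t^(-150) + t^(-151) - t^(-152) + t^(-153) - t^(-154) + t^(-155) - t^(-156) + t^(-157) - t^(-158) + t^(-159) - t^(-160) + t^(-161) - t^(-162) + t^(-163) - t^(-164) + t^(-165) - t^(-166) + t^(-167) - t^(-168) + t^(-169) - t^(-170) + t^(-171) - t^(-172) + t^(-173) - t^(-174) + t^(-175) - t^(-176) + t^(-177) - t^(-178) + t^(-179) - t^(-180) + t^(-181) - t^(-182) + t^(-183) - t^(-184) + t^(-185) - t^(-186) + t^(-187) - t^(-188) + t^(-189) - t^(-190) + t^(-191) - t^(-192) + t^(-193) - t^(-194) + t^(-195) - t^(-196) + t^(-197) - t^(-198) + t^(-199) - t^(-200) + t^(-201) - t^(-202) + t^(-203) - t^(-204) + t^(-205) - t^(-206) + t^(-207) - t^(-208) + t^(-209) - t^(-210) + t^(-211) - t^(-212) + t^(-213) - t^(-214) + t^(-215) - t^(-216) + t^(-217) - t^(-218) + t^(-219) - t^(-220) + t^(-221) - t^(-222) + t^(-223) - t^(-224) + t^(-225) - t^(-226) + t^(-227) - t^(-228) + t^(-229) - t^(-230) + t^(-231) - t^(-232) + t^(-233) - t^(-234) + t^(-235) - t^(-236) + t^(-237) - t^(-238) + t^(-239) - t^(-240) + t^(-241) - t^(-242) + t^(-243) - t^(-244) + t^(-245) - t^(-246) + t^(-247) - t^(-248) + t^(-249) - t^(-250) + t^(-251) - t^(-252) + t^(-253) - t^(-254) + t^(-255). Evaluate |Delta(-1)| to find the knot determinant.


Step 1: The polynomial has 511 terms with alternating signs, exponents from 255 down to -255.
Step 2: Substitute t = -1. The i-th term has coefficient (-1)^i and exponent (m-i),
  so its value is (-1)^i * (-1)^(m-i) = (-1)^m = -1 for every i.
Step 3: All 511 terms equal -1, so Delta(-1) = 511 * (-1) = -511
Step 4: |Delta(-1)| = 511

511


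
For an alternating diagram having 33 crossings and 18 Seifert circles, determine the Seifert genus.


For alternating knots, g = (c - s + 1)/2.
= (33 - 18 + 1)/2
= 16/2 = 8

8


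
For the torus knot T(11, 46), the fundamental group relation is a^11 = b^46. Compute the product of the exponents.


The relation is a^11 = b^46.
Product of exponents = 11 * 46
= 506

506


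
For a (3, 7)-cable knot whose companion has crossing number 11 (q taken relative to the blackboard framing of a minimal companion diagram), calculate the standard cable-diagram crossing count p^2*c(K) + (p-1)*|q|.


Step 1: Each of the c(K) crossings of the companion diagram becomes p*p = p^2 crossings among the p parallel strands, and each of the |q| twists s_1 s_2 ... s_(p-1) adds (p-1) crossings.
  Crossings = p^2 * c(K) + (p-1)*|q|
Step 2: = 3^2 * 11 + (3-1)*7
Step 3: = 9*11 + 2*7
Step 4: = 99 + 14 = 113

113


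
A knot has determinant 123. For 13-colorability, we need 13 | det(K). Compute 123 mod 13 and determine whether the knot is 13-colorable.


Step 1: A knot is p-colorable if and only if p divides its determinant.
Step 2: Compute 123 mod 13.
123 = 9 * 13 + 6
Step 3: 123 mod 13 = 6
Step 4: The knot is 13-colorable: no

6


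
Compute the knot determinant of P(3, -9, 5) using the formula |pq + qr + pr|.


Step 1: Compute pq + qr + pr.
pq = 3*(-9) = -27
qr = (-9)*5 = -45
pr = 3*5 = 15
pq + qr + pr = -27 + (-45) + 15 = -57
Step 2: Take absolute value.
det(P(3,-9,5)) = |-57| = 57

57


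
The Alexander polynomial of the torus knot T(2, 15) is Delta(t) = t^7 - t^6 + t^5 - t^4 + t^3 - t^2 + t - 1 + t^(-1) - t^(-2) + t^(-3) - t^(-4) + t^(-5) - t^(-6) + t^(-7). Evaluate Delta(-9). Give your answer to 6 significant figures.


Substituting t = -9 into Delta(t) = t^7 - t^6 + t^5 - t^4 + t^3 - t^2 + t - 1 + t^(-1) - t^(-2) + t^(-3) - t^(-4) + t^(-5) - t^(-6) + t^(-7):
Term values: (-4782969) + (-531441) + (-59049) + (-6561) + (-729) + (-81) + (-9) + (-1) + (-0.111111) + (-0.0123457) + (-0.00137174) + (-0.000152416) + (-1.69351e-05) + (-1.88168e-06) + (-2.09075e-07)
Sum = -5380840.125
Rounded to 6 significant figures: -5.38084e+06

-5.38084e+06


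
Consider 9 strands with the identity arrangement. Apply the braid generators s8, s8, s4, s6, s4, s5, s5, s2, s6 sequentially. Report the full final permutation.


Starting with identity [1, 2, 3, 4, 5, 6, 7, 8, 9].
Apply generators in sequence:
  After s8: [1, 2, 3, 4, 5, 6, 7, 9, 8]
  After s8: [1, 2, 3, 4, 5, 6, 7, 8, 9]
  After s4: [1, 2, 3, 5, 4, 6, 7, 8, 9]
  After s6: [1, 2, 3, 5, 4, 7, 6, 8, 9]
  After s4: [1, 2, 3, 4, 5, 7, 6, 8, 9]
  After s5: [1, 2, 3, 4, 7, 5, 6, 8, 9]
  After s5: [1, 2, 3, 4, 5, 7, 6, 8, 9]
  After s2: [1, 3, 2, 4, 5, 7, 6, 8, 9]
  After s6: [1, 3, 2, 4, 5, 6, 7, 8, 9]
Final permutation: [1, 3, 2, 4, 5, 6, 7, 8, 9]

[1, 3, 2, 4, 5, 6, 7, 8, 9]


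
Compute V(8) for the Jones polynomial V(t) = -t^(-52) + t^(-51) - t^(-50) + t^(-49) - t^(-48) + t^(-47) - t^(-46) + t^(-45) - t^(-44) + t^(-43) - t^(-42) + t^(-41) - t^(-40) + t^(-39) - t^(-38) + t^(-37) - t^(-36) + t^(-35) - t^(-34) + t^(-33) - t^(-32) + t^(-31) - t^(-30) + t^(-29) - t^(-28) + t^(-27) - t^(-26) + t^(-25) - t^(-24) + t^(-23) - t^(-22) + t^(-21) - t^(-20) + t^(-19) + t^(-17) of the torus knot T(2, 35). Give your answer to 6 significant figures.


Substituting t = 8 into V(t) = -t^(-52) + t^(-51) - t^(-50) + t^(-49) - t^(-48) + t^(-47) - t^(-46) + t^(-45) - t^(-44) + t^(-43) - t^(-42) + t^(-41) - t^(-40) + t^(-39) - t^(-38) + t^(-37) - t^(-36) + t^(-35) - t^(-34) + t^(-33) - t^(-32) + t^(-31) - t^(-30) + t^(-29) - t^(-28) + t^(-27) - t^(-26) + t^(-25) - t^(-24) + t^(-23) - t^(-22) + t^(-21) - t^(-20) + t^(-19) + t^(-17):
  (-)t^(-52) = -1.09476e-47
  (+)t^(-51) = 8.75812e-47
  (-)t^(-50) = -7.00649e-46
  (+)t^(-49) = 5.60519e-45
  (-)t^(-48) = -4.48416e-44
  (+)t^(-47) = 3.58732e-43
  (-)t^(-46) = -2.86986e-42
  (+)t^(-45) = 2.29589e-41
  (-)t^(-44) = -1.83671e-40
  (+)t^(-43) = 1.46937e-39
  (-)t^(-42) = -1.17549e-38
  (+)t^(-41) = 9.40395e-38
  (-)t^(-40) = -7.52316e-37
  (+)t^(-39) = 6.01853e-36
  (-)t^(-38) = -4.81482e-35
  (+)t^(-37) = 3.85186e-34
  (-)t^(-36) = -3.08149e-33
  (+)t^(-35) = 2.46519e-32
  (-)t^(-34) = -1.97215e-31
  (+)t^(-33) = 1.57772e-30
  (-)t^(-32) = -1.26218e-29
  (+)t^(-31) = 1.00974e-28
  (-)t^(-30) = -8.07794e-28
  (+)t^(-29) = 6.46235e-27
  (-)t^(-28) = -5.16988e-26
  (+)t^(-27) = 4.1359e-25
  (-)t^(-26) = -3.30872e-24
  (+)t^(-25) = 2.64698e-23
  (-)t^(-24) = -2.11758e-22
  (+)t^(-23) = 1.69407e-21
  (-)t^(-22) = -1.35525e-20
  (+)t^(-21) = 1.0842e-19
  (-)t^(-20) = -8.67362e-19
  (+)t^(-19) = 6.93889e-18
  (+)t^(-17) = 4.44089e-16
Sum = (-1.09476e-47) + (8.75812e-47) + (-7.00649e-46) + (5.60519e-45) + (-4.48416e-44) + (3.58732e-43) + (-2.86986e-42) + (2.29589e-41) + (-1.83671e-40) + (1.46937e-39) + (-1.17549e-38) + (9.40395e-38) + (-7.52316e-37) + (6.01853e-36) + (-4.81482e-35) + (3.85186e-34) + (-3.08149e-33) + (2.46519e-32) + (-1.97215e-31) + (1.57772e-30) + (-1.26218e-29) + (1.00974e-28) + (-8.07794e-28) + (6.46235e-27) + (-5.16988e-26) + (4.1359e-25) + (-3.30872e-24) + (2.64698e-23) + (-2.11758e-22) + (1.69407e-21) + (-1.35525e-20) + (1.0842e-19) + (-8.67362e-19) + (6.93889e-18) + (4.44089e-16)
= 4.502571155e-16
Rounded to 6 significant figures: 4.50257e-16

4.50257e-16


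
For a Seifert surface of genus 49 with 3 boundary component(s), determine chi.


chi = 2 - 2g - b
= 2 - 2*49 - 3
= 2 - 98 - 3 = -99

-99


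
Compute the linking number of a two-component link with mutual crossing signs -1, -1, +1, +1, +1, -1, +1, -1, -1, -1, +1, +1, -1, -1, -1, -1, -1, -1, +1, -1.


Step 1: Count positive crossings: 7
Step 2: Count negative crossings: 13
Step 3: Sum of signs = 7 - 13 = -6
Step 4: Linking number = sum/2 = -6/2 = -3

-3


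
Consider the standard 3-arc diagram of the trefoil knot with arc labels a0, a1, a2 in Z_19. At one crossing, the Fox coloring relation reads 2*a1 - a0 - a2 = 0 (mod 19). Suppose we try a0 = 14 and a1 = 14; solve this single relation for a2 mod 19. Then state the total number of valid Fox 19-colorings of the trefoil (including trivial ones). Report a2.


Step 1: Apply the given crossing relation 2*a1 - a0 - a2 = 0 (mod 19).
  a2 = 2*a1 - a0 mod 19
  a2 = 2*14 - 14 mod 19
  a2 = 28 - 14 mod 19
  a2 = 14 mod 19 = 14
Step 2: The trefoil has determinant 3.
  Number of Fox p-colorings (p prime) is p^2 if p = 3, else p.
  Since 19 does not divide 3, only trivial (constant) colorings exist.
  (Here a0 = a1 = a2 = 14, the constant coloring, which is valid.)
  Total colorings = 19
Step 3: a2 = 14, total Fox 19-colorings = 19

14


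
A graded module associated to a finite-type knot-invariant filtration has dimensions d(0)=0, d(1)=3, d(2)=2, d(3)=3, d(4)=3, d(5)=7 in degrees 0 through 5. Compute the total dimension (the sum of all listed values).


Total dimension = d(0) + d(1) + ... + d(5)
= 0 + 3 + 2 + 3 + 3 + 7
= 18

18


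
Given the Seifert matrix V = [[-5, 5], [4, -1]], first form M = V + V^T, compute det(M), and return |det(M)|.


Step 1: Form V + V^T where V = [[-5, 5], [4, -1]]
  V^T = [[-5, 4], [5, -1]]
  V + V^T = [[-10, 9], [9, -2]]
Step 2: det(V + V^T) = (-10)*(-2) - 9*9
  = 20 - 81 = -61
Step 3: Knot determinant = |det(V + V^T)| = |-61| = 61

61


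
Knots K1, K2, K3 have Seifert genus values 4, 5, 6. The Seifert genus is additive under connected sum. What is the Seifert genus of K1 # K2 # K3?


The Seifert genus is additive under connected sum.
Seifert genus(K1 # K2 # K3) = (4) + (5) + (6)
= 15

15


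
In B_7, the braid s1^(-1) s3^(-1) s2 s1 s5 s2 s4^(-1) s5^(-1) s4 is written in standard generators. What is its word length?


The word length counts the number of generators (including inverses).
Listing each generator: s1^(-1), s3^(-1), s2, s1, s5, s2, s4^(-1), s5^(-1), s4
There are 9 generators in this braid word.

9


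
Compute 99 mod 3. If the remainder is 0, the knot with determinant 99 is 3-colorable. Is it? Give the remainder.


Step 1: A knot is p-colorable if and only if p divides its determinant.
Step 2: Compute 99 mod 3.
99 = 33 * 3 + 0
Step 3: 99 mod 3 = 0
Step 4: The knot is 3-colorable: yes

0


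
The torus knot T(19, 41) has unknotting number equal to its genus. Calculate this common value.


For a torus knot T(p,q), both the unknotting number and genus equal (p-1)(q-1)/2.
= (19-1)(41-1)/2
= 18*40/2
= 720/2 = 360

360


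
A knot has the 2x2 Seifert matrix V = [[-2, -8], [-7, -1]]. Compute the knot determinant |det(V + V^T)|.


Step 1: Form V + V^T where V = [[-2, -8], [-7, -1]]
  V^T = [[-2, -7], [-8, -1]]
  V + V^T = [[-4, -15], [-15, -2]]
Step 2: det(V + V^T) = (-4)*(-2) - (-15)*(-15)
  = 8 - 225 = -217
Step 3: Knot determinant = |det(V + V^T)| = |-217| = 217

217


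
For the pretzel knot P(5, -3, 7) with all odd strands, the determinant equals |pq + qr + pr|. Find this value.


Step 1: Compute pq + qr + pr.
pq = 5*(-3) = -15
qr = (-3)*7 = -21
pr = 5*7 = 35
pq + qr + pr = -15 + (-21) + 35 = -1
Step 2: Take absolute value.
det(P(5,-3,7)) = |-1| = 1

1


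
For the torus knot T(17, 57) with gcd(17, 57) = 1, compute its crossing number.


For a torus knot T(p, q) with gcd(p,q)=1,
the crossing number is min(p*(q-1), q*(p-1)).
p*(q-1) = 17*56 = 952
q*(p-1) = 57*16 = 912
min(952, 912) = 912

912


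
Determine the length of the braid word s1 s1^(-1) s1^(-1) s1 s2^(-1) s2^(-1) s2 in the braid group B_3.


The word length counts the number of generators (including inverses).
Listing each generator: s1, s1^(-1), s1^(-1), s1, s2^(-1), s2^(-1), s2
There are 7 generators in this braid word.

7


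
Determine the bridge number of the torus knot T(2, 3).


The bridge number of T(p,q) is min(p,q).
min(2, 3) = 2

2


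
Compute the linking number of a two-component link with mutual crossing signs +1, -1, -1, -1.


Step 1: Count positive crossings: 1
Step 2: Count negative crossings: 3
Step 3: Sum of signs = 1 - 3 = -2
Step 4: Linking number = sum/2 = -2/2 = -1

-1


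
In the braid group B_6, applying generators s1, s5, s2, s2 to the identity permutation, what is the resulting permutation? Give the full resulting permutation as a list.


Starting with identity [1, 2, 3, 4, 5, 6].
Apply generators in sequence:
  After s1: [2, 1, 3, 4, 5, 6]
  After s5: [2, 1, 3, 4, 6, 5]
  After s2: [2, 3, 1, 4, 6, 5]
  After s2: [2, 1, 3, 4, 6, 5]
Final permutation: [2, 1, 3, 4, 6, 5]

[2, 1, 3, 4, 6, 5]


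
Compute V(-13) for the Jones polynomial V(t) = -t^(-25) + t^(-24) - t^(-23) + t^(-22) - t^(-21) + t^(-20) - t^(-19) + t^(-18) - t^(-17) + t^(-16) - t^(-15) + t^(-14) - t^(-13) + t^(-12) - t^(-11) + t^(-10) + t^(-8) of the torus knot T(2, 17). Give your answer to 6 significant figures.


Substituting t = -13 into V(t) = -t^(-25) + t^(-24) - t^(-23) + t^(-22) - t^(-21) + t^(-20) - t^(-19) + t^(-18) - t^(-17) + t^(-16) - t^(-15) + t^(-14) - t^(-13) + t^(-12) - t^(-11) + t^(-10) + t^(-8):
  (-)t^(-25) = 1.41715e-28
  (+)t^(-24) = 1.8423e-27
  (-)t^(-23) = 2.39499e-26
  (+)t^(-22) = 3.11348e-25
  (-)t^(-21) = 4.04753e-24
  (+)t^(-20) = 5.26178e-23
  (-)t^(-19) = 6.84032e-22
  (+)t^(-18) = 8.89241e-21
  (-)t^(-17) = 1.15601e-19
  (+)t^(-16) = 1.50282e-18
  (-)t^(-15) = 1.95366e-17
  (+)t^(-14) = 2.53976e-16
  (-)t^(-13) = 3.30169e-15
  (+)t^(-12) = 4.2922e-14
  (-)t^(-11) = 5.57986e-13
  (+)t^(-10) = 7.25382e-12
  (+)t^(-8) = 1.22589e-09
Sum = (1.41715e-28) + (1.8423e-27) + (2.39499e-26) + (3.11348e-25) + (4.04753e-24) + (5.26178e-23) + (6.84032e-22) + (8.89241e-21) + (1.15601e-19) + (1.50282e-18) + (1.95366e-17) + (2.53976e-16) + (3.30169e-15) + (4.2922e-14) + (5.57986e-13) + (7.25382e-12) + (1.22589e-09)
= 1.233753039e-09
Rounded to 6 significant figures: 1.23375e-09

1.23375e-09
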